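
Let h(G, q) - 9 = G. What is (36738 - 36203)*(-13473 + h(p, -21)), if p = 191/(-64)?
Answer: -461109545/64 ≈ -7.2048e+6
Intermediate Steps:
p = -191/64 (p = 191*(-1/64) = -191/64 ≈ -2.9844)
h(G, q) = 9 + G
(36738 - 36203)*(-13473 + h(p, -21)) = (36738 - 36203)*(-13473 + (9 - 191/64)) = 535*(-13473 + 385/64) = 535*(-861887/64) = -461109545/64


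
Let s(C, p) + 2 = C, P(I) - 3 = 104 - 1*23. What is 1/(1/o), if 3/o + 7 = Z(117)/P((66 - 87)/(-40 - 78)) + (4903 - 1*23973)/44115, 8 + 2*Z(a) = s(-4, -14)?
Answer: -105876/265241 ≈ -0.39917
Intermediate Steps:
P(I) = 84 (P(I) = 3 + (104 - 1*23) = 3 + (104 - 23) = 3 + 81 = 84)
s(C, p) = -2 + C
Z(a) = -7 (Z(a) = -4 + (-2 - 4)/2 = -4 + (½)*(-6) = -4 - 3 = -7)
o = -105876/265241 (o = 3/(-7 + (-7/84 + (4903 - 1*23973)/44115)) = 3/(-7 + (-7*1/84 + (4903 - 23973)*(1/44115))) = 3/(-7 + (-1/12 - 19070*1/44115)) = 3/(-7 + (-1/12 - 3814/8823)) = 3/(-7 - 18197/35292) = 3/(-265241/35292) = 3*(-35292/265241) = -105876/265241 ≈ -0.39917)
1/(1/o) = 1/(1/(-105876/265241)) = 1/(-265241/105876) = -105876/265241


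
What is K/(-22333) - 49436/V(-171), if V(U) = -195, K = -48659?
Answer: 1113542693/4354935 ≈ 255.70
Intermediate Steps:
K/(-22333) - 49436/V(-171) = -48659/(-22333) - 49436/(-195) = -48659*(-1/22333) - 49436*(-1/195) = 48659/22333 + 49436/195 = 1113542693/4354935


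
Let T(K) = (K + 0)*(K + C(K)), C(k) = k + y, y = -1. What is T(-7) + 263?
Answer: 368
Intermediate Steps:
C(k) = -1 + k (C(k) = k - 1 = -1 + k)
T(K) = K*(-1 + 2*K) (T(K) = (K + 0)*(K + (-1 + K)) = K*(-1 + 2*K))
T(-7) + 263 = -7*(-1 + 2*(-7)) + 263 = -7*(-1 - 14) + 263 = -7*(-15) + 263 = 105 + 263 = 368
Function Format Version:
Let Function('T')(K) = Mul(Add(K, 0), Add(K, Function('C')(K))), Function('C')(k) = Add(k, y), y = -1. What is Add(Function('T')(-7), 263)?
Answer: 368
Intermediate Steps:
Function('C')(k) = Add(-1, k) (Function('C')(k) = Add(k, -1) = Add(-1, k))
Function('T')(K) = Mul(K, Add(-1, Mul(2, K))) (Function('T')(K) = Mul(Add(K, 0), Add(K, Add(-1, K))) = Mul(K, Add(-1, Mul(2, K))))
Add(Function('T')(-7), 263) = Add(Mul(-7, Add(-1, Mul(2, -7))), 263) = Add(Mul(-7, Add(-1, -14)), 263) = Add(Mul(-7, -15), 263) = Add(105, 263) = 368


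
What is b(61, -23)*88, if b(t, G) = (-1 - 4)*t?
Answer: -26840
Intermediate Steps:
b(t, G) = -5*t
b(61, -23)*88 = -5*61*88 = -305*88 = -26840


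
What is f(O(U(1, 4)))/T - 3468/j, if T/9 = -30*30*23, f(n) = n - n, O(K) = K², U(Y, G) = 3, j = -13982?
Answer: 1734/6991 ≈ 0.24803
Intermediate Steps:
f(n) = 0
T = -186300 (T = 9*(-30*30*23) = 9*(-900*23) = 9*(-20700) = -186300)
f(O(U(1, 4)))/T - 3468/j = 0/(-186300) - 3468/(-13982) = 0*(-1/186300) - 3468*(-1/13982) = 0 + 1734/6991 = 1734/6991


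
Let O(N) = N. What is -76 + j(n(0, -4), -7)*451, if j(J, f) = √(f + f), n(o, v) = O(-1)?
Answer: -76 + 451*I*√14 ≈ -76.0 + 1687.5*I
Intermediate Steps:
n(o, v) = -1
j(J, f) = √2*√f (j(J, f) = √(2*f) = √2*√f)
-76 + j(n(0, -4), -7)*451 = -76 + (√2*√(-7))*451 = -76 + (√2*(I*√7))*451 = -76 + (I*√14)*451 = -76 + 451*I*√14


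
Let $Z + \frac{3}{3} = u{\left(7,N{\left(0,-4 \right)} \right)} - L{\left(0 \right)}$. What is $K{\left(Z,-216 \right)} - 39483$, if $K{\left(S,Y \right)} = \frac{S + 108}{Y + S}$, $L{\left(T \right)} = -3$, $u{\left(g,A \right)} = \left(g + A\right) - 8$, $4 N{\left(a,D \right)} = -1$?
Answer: $- \frac{11331766}{287} \approx -39484.0$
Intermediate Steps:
$N{\left(a,D \right)} = - \frac{1}{4}$ ($N{\left(a,D \right)} = \frac{1}{4} \left(-1\right) = - \frac{1}{4}$)
$u{\left(g,A \right)} = -8 + A + g$ ($u{\left(g,A \right)} = \left(A + g\right) - 8 = -8 + A + g$)
$Z = \frac{3}{4}$ ($Z = -1 - - \frac{7}{4} = -1 + \left(- \frac{5}{4} + 3\right) = -1 + \frac{7}{4} = \frac{3}{4} \approx 0.75$)
$K{\left(S,Y \right)} = \frac{108 + S}{S + Y}$
$K{\left(Z,-216 \right)} - 39483 = \frac{108 + \frac{3}{4}}{\frac{3}{4} - 216} - 39483 = \frac{1}{- \frac{861}{4}} \cdot \frac{435}{4} - 39483 = \left(- \frac{4}{861}\right) \frac{435}{4} - 39483 = - \frac{145}{287} - 39483 = - \frac{11331766}{287}$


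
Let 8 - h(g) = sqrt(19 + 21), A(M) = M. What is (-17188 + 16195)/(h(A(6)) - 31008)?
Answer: 256525/8008333 - 331*sqrt(10)/160166660 ≈ 0.032026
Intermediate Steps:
h(g) = 8 - 2*sqrt(10) (h(g) = 8 - sqrt(19 + 21) = 8 - sqrt(40) = 8 - 2*sqrt(10))
(-17188 + 16195)/(h(A(6)) - 31008) = (-17188 + 16195)/((8 - 2*sqrt(10)) - 31008) = -993/(-31000 - 2*sqrt(10))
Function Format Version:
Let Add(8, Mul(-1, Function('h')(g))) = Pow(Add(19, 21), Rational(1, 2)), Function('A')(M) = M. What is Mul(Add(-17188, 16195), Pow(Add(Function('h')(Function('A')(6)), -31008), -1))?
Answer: Add(Rational(256525, 8008333), Mul(Rational(-331, 160166660), Pow(10, Rational(1, 2)))) ≈ 0.032026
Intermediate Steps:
Function('h')(g) = Add(8, Mul(-2, Pow(10, Rational(1, 2)))) (Function('h')(g) = Add(8, Mul(-1, Pow(Add(19, 21), Rational(1, 2)))) = Add(8, Mul(-1, Pow(40, Rational(1, 2)))) = Add(8, Mul(-1, Mul(2, Pow(10, Rational(1, 2))))) = Add(8, Mul(-2, Pow(10, Rational(1, 2)))))
Mul(Add(-17188, 16195), Pow(Add(Function('h')(Function('A')(6)), -31008), -1)) = Mul(Add(-17188, 16195), Pow(Add(Add(8, Mul(-2, Pow(10, Rational(1, 2)))), -31008), -1)) = Mul(-993, Pow(Add(-31000, Mul(-2, Pow(10, Rational(1, 2)))), -1))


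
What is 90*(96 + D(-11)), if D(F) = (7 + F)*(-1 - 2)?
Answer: 9720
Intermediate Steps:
D(F) = -21 - 3*F (D(F) = (7 + F)*(-3) = -21 - 3*F)
90*(96 + D(-11)) = 90*(96 + (-21 - 3*(-11))) = 90*(96 + (-21 + 33)) = 90*(96 + 12) = 90*108 = 9720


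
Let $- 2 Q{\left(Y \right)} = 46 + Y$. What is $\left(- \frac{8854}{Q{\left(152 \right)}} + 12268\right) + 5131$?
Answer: $\frac{1731355}{99} \approx 17488.0$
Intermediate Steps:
$Q{\left(Y \right)} = -23 - \frac{Y}{2}$ ($Q{\left(Y \right)} = - \frac{46 + Y}{2} = -23 - \frac{Y}{2}$)
$\left(- \frac{8854}{Q{\left(152 \right)}} + 12268\right) + 5131 = \left(- \frac{8854}{-23 - 76} + 12268\right) + 5131 = \left(- \frac{8854}{-99} + 12268\right) + 5131 = \left(\left(-8854\right) \left(- \frac{1}{99}\right) + 12268\right) + 5131 = \left(\frac{8854}{99} + 12268\right) + 5131 = \frac{1223386}{99} + 5131 = \frac{1731355}{99}$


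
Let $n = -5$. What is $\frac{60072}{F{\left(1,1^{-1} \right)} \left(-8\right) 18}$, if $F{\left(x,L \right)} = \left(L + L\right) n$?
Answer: $\frac{2503}{60} \approx 41.717$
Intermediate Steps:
$F{\left(x,L \right)} = - 10 L$ ($F{\left(x,L \right)} = \left(L + L\right) \left(-5\right) = 2 L \left(-5\right) = - 10 L$)
$\frac{60072}{F{\left(1,1^{-1} \right)} \left(-8\right) 18} = \frac{60072}{- \frac{10}{1} \left(-8\right) 18} = \frac{60072}{\left(-10\right) 1 \left(-8\right) 18} = \frac{60072}{\left(-10\right) \left(-8\right) 18} = \frac{60072}{80 \cdot 18} = \frac{60072}{1440} = 60072 \cdot \frac{1}{1440} = \frac{2503}{60}$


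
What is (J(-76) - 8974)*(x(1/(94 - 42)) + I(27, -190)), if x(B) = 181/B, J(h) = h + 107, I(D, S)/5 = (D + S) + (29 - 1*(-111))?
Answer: -83143071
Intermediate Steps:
I(D, S) = 700 + 5*D + 5*S (I(D, S) = 5*((D + S) + (29 - 1*(-111))) = 5*((D + S) + (29 + 111)) = 5*((D + S) + 140) = 5*(140 + D + S) = 700 + 5*D + 5*S)
J(h) = 107 + h
(J(-76) - 8974)*(x(1/(94 - 42)) + I(27, -190)) = ((107 - 76) - 8974)*(181/(1/(94 - 42)) + (700 + 5*27 + 5*(-190))) = (31 - 8974)*(181/(1/52) + (700 + 135 - 950)) = -8943*(181/(1/52) - 115) = -8943*(181*52 - 115) = -8943*(9412 - 115) = -8943*9297 = -83143071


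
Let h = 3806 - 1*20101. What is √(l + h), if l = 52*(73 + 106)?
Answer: I*√6987 ≈ 83.588*I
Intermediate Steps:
l = 9308 (l = 52*179 = 9308)
h = -16295 (h = 3806 - 20101 = -16295)
√(l + h) = √(9308 - 16295) = √(-6987) = I*√6987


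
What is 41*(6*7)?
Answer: 1722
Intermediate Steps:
41*(6*7) = 41*42 = 1722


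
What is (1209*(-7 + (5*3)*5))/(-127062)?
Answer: -1054/1629 ≈ -0.64702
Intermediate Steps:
(1209*(-7 + (5*3)*5))/(-127062) = (1209*(-7 + 15*5))*(-1/127062) = (1209*(-7 + 75))*(-1/127062) = (1209*68)*(-1/127062) = 82212*(-1/127062) = -1054/1629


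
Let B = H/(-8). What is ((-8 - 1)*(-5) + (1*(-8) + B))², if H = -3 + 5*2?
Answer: 83521/64 ≈ 1305.0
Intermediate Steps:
H = 7 (H = -3 + 10 = 7)
B = -7/8 (B = 7/(-8) = 7*(-⅛) = -7/8 ≈ -0.87500)
((-8 - 1)*(-5) + (1*(-8) + B))² = ((-8 - 1)*(-5) + (1*(-8) - 7/8))² = (-9*(-5) + (-8 - 7/8))² = (45 - 71/8)² = (289/8)² = 83521/64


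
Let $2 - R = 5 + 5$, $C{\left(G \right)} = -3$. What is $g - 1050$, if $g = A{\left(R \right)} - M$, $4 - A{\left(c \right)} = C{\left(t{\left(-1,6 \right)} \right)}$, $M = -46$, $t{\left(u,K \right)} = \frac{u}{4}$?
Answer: $-997$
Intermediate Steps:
$t{\left(u,K \right)} = \frac{u}{4}$ ($t{\left(u,K \right)} = u \frac{1}{4} = \frac{u}{4}$)
$R = -8$ ($R = 2 - \left(5 + 5\right) = 2 - 10 = -8$)
$A{\left(c \right)} = 7$ ($A{\left(c \right)} = 4 - -3 = 4 + 3 = 7$)
$g = 53$ ($g = 7 - -46 = 7 + 46 = 53$)
$g - 1050 = 53 - 1050 = -997$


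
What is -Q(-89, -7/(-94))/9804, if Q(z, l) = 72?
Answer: -6/817 ≈ -0.0073439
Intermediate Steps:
-Q(-89, -7/(-94))/9804 = -72/9804 = -1*6/817 = -6/817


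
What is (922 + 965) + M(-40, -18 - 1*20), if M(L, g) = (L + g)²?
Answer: 7971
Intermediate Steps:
(922 + 965) + M(-40, -18 - 1*20) = (922 + 965) + (-40 + (-18 - 1*20))² = 1887 + (-40 + (-18 - 20))² = 1887 + (-40 - 38)² = 1887 + (-78)² = 1887 + 6084 = 7971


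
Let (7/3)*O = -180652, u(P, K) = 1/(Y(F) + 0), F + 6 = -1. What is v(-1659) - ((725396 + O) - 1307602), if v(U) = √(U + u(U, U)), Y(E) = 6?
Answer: 4617398/7 + I*√59718/6 ≈ 6.5963e+5 + 40.729*I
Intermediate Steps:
F = -7 (F = -6 - 1 = -7)
u(P, K) = ⅙ (u(P, K) = 1/(6 + 0) = 1/6 = ⅙)
O = -541956/7 (O = (3/7)*(-180652) = -541956/7 ≈ -77422.)
v(U) = √(⅙ + U) (v(U) = √(U + ⅙) = √(⅙ + U))
v(-1659) - ((725396 + O) - 1307602) = √(6 + 36*(-1659))/6 - ((725396 - 541956/7) - 1307602) = √(6 - 59724)/6 - (4535816/7 - 1307602) = √(-59718)/6 - 1*(-4617398/7) = (I*√59718)/6 + 4617398/7 = I*√59718/6 + 4617398/7 = 4617398/7 + I*√59718/6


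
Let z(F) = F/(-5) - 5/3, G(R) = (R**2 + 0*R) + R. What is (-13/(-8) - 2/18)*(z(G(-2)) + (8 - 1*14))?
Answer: -13189/1080 ≈ -12.212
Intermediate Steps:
G(R) = R + R**2 (G(R) = (R**2 + 0) + R = R**2 + R = R + R**2)
z(F) = -5/3 - F/5 (z(F) = F*(-1/5) - 5*1/3 = -F/5 - 5/3 = -5/3 - F/5)
(-13/(-8) - 2/18)*(z(G(-2)) + (8 - 1*14)) = (-13/(-8) - 2/18)*((-5/3 - (-2)*(1 - 2)/5) + (8 - 1*14)) = (-13*(-1/8) - 2*1/18)*((-5/3 - (-2)*(-1)/5) + (8 - 14)) = (13/8 - 1/9)*((-5/3 - 1/5*2) - 6) = 109*((-5/3 - 2/5) - 6)/72 = 109*(-31/15 - 6)/72 = (109/72)*(-121/15) = -13189/1080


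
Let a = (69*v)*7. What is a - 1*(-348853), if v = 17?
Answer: 357064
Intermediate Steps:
a = 8211 (a = (69*17)*7 = 1173*7 = 8211)
a - 1*(-348853) = 8211 - 1*(-348853) = 8211 + 348853 = 357064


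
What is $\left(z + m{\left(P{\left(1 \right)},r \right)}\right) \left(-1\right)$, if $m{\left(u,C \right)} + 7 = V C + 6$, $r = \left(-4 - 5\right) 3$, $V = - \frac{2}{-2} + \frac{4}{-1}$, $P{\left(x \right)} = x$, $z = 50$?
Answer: $-130$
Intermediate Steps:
$V = -3$ ($V = \left(-2\right) \left(- \frac{1}{2}\right) + 4 \left(-1\right) = 1 - 4 = -3$)
$r = -27$ ($r = \left(-9\right) 3 = -27$)
$m{\left(u,C \right)} = -1 - 3 C$ ($m{\left(u,C \right)} = -7 - \left(-6 + 3 C\right) = -1 - 3 C$)
$\left(z + m{\left(P{\left(1 \right)},r \right)}\right) \left(-1\right) = \left(50 - -80\right) \left(-1\right) = \left(50 + \left(-1 + 81\right)\right) \left(-1\right) = \left(50 + 80\right) \left(-1\right) = 130 \left(-1\right) = -130$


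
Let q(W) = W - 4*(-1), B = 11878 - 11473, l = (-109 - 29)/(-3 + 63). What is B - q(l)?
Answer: 4033/10 ≈ 403.30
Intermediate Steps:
l = -23/10 (l = -138/60 = -138*1/60 = -23/10 ≈ -2.3000)
B = 405
q(W) = 4 + W (q(W) = W + 4 = 4 + W)
B - q(l) = 405 - (4 - 23/10) = 405 - 1*17/10 = 405 - 17/10 = 4033/10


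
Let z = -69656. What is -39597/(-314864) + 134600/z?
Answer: -4952815721/2741520848 ≈ -1.8066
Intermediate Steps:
-39597/(-314864) + 134600/z = -39597/(-314864) + 134600/(-69656) = -39597*(-1/314864) + 134600*(-1/69656) = 39597/314864 - 16825/8707 = -4952815721/2741520848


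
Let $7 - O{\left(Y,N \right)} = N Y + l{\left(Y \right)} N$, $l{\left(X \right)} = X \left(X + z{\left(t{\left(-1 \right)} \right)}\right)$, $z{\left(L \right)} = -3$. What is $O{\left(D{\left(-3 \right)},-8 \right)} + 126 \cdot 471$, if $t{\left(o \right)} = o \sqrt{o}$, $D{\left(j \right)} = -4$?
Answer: $59545$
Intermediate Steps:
$t{\left(o \right)} = o^{\frac{3}{2}}$
$l{\left(X \right)} = X \left(-3 + X\right)$ ($l{\left(X \right)} = X \left(X - 3\right) = X \left(-3 + X\right)$)
$O{\left(Y,N \right)} = 7 - N Y - N Y \left(-3 + Y\right)$ ($O{\left(Y,N \right)} = 7 - \left(N Y + Y \left(-3 + Y\right) N\right) = 7 - \left(N Y + N Y \left(-3 + Y\right)\right) = 7 - N Y - N Y \left(-3 + Y\right)$)
$O{\left(D{\left(-3 \right)},-8 \right)} + 126 \cdot 471 = \left(7 - \left(-8\right) \left(-4\right) - \left(-8\right) \left(-4\right) \left(-3 - 4\right)\right) + 126 \cdot 471 = \left(7 - 32 - \left(-8\right) \left(-4\right) \left(-7\right)\right) + 59346 = \left(7 - 32 + 224\right) + 59346 = 199 + 59346 = 59545$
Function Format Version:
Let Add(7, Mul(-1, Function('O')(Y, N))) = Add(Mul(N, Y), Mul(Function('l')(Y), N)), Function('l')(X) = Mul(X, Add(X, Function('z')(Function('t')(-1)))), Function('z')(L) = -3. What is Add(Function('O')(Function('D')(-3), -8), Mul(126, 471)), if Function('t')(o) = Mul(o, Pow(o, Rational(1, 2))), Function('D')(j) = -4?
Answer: 59545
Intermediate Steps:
Function('t')(o) = Pow(o, Rational(3, 2))
Function('l')(X) = Mul(X, Add(-3, X)) (Function('l')(X) = Mul(X, Add(X, -3)) = Mul(X, Add(-3, X)))
Function('O')(Y, N) = Add(7, Mul(-1, N, Y), Mul(-1, N, Y, Add(-3, Y))) (Function('O')(Y, N) = Add(7, Mul(-1, Add(Mul(N, Y), Mul(Mul(Y, Add(-3, Y)), N)))) = Add(7, Mul(-1, Add(Mul(N, Y), Mul(N, Y, Add(-3, Y))))) = Add(7, Add(Mul(-1, N, Y), Mul(-1, N, Y, Add(-3, Y)))) = Add(7, Mul(-1, N, Y), Mul(-1, N, Y, Add(-3, Y))))
Add(Function('O')(Function('D')(-3), -8), Mul(126, 471)) = Add(Add(7, Mul(-1, -8, -4), Mul(-1, -8, -4, Add(-3, -4))), Mul(126, 471)) = Add(Add(7, -32, Mul(-1, -8, -4, -7)), 59346) = Add(Add(7, -32, 224), 59346) = Add(199, 59346) = 59545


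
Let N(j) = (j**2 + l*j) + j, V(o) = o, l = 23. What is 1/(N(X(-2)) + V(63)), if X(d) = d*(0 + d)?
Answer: 1/175 ≈ 0.0057143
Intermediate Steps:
X(d) = d**2 (X(d) = d*d = d**2)
N(j) = j**2 + 24*j (N(j) = (j**2 + 23*j) + j = j**2 + 24*j)
1/(N(X(-2)) + V(63)) = 1/((-2)**2*(24 + (-2)**2) + 63) = 1/(4*(24 + 4) + 63) = 1/(4*28 + 63) = 1/(112 + 63) = 1/175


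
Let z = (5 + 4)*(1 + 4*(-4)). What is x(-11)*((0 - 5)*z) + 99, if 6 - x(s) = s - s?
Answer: 4149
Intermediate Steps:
x(s) = 6 (x(s) = 6 - (s - s) = 6 - 1*0 = 6 + 0 = 6)
z = -135 (z = 9*(1 - 16) = 9*(-15) = -135)
x(-11)*((0 - 5)*z) + 99 = 6*((0 - 5)*(-135)) + 99 = 6*(-5*(-135)) + 99 = 6*675 + 99 = 4050 + 99 = 4149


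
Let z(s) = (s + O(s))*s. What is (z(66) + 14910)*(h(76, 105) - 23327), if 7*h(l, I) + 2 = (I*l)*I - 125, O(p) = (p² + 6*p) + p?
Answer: 227472426936/7 ≈ 3.2496e+10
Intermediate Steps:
O(p) = p² + 7*p
z(s) = s*(s + s*(7 + s)) (z(s) = (s + s*(7 + s))*s = s*(s + s*(7 + s)))
h(l, I) = -127/7 + l*I²/7 (h(l, I) = -2/7 + ((I*l)*I - 125)/7 = -2/7 + (l*I² - 125)/7 = -2/7 + (-125 + l*I²)/7 = -2/7 + (-125/7 + l*I²/7) = -127/7 + l*I²/7)
(z(66) + 14910)*(h(76, 105) - 23327) = (66²*(8 + 66) + 14910)*((-127/7 + (⅐)*76*105²) - 23327) = (4356*74 + 14910)*((-127/7 + (⅐)*76*11025) - 23327) = (322344 + 14910)*((-127/7 + 119700) - 23327) = 337254*(837773/7 - 23327) = 337254*(674484/7) = 227472426936/7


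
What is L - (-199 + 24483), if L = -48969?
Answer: -73253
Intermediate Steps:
L - (-199 + 24483) = -48969 - (-199 + 24483) = -48969 - 1*24284 = -48969 - 24284 = -73253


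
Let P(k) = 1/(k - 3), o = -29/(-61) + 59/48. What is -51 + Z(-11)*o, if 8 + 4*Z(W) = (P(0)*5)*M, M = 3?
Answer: -662195/11712 ≈ -56.540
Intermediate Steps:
o = 4991/2928 (o = -29*(-1/61) + 59*(1/48) = 29/61 + 59/48 = 4991/2928 ≈ 1.7046)
P(k) = 1/(-3 + k)
Z(W) = -13/4 (Z(W) = -2 + ((5/(-3 + 0))*3)/4 = -2 + ((5/(-3))*3)/4 = -2 + (-1/3*5*3)/4 = -2 + (-5/3*3)/4 = -2 + (1/4)*(-5) = -2 - 5/4 = -13/4)
-51 + Z(-11)*o = -51 - 13/4*4991/2928 = -51 - 64883/11712 = -662195/11712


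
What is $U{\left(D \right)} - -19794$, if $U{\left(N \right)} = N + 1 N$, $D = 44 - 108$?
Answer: $19666$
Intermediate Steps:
$D = -64$ ($D = 44 - 108 = -64$)
$U{\left(N \right)} = 2 N$ ($U{\left(N \right)} = N + N = 2 N$)
$U{\left(D \right)} - -19794 = 2 \left(-64\right) - -19794 = -128 + 19794 = 19666$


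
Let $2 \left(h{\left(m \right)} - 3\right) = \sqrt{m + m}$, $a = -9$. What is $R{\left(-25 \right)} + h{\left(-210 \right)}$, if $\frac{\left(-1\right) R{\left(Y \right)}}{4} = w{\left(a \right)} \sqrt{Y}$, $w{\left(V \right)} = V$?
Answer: $3 + 180 i + i \sqrt{105} \approx 3.0 + 190.25 i$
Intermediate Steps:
$R{\left(Y \right)} = 36 \sqrt{Y}$ ($R{\left(Y \right)} = - 4 \left(- 9 \sqrt{Y}\right) = 36 \sqrt{Y}$)
$h{\left(m \right)} = 3 + \frac{\sqrt{2} \sqrt{m}}{2}$ ($h{\left(m \right)} = 3 + \frac{\sqrt{m + m}}{2} = 3 + \frac{\sqrt{2 m}}{2} = 3 + \frac{\sqrt{2} \sqrt{m}}{2}$)
$R{\left(-25 \right)} + h{\left(-210 \right)} = 36 \sqrt{-25} + \left(3 + \frac{\sqrt{2} \sqrt{-210}}{2}\right) = 36 \cdot 5 i + \left(3 + \frac{\sqrt{2} i \sqrt{210}}{2}\right) = 180 i + \left(3 + i \sqrt{105}\right) = 3 + 180 i + i \sqrt{105}$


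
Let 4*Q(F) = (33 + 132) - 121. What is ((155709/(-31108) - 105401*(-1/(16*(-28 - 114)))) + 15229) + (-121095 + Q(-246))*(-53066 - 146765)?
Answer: 427533666708030063/17669344 ≈ 2.4196e+10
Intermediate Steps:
Q(F) = 11 (Q(F) = ((33 + 132) - 121)/4 = (165 - 121)/4 = (¼)*44 = 11)
((155709/(-31108) - 105401*(-1/(16*(-28 - 114)))) + 15229) + (-121095 + Q(-246))*(-53066 - 146765) = ((155709/(-31108) - 105401*(-1/(16*(-28 - 114)))) + 15229) + (-121095 + 11)*(-53066 - 146765) = ((155709*(-1/31108) - 105401/((-142*(-16)))) + 15229) - 121084*(-199831) = ((-155709/31108 - 105401/2272) + 15229) + 24196336804 = (-908146289/17669344 + 15229) + 24196336804 = 268178293487/17669344 + 24196336804 = 427533666708030063/17669344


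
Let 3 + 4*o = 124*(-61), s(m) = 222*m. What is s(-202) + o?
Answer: -186943/4 ≈ -46736.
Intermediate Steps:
o = -7567/4 (o = -¾ + (124*(-61))/4 = -¾ + (¼)*(-7564) = -¾ - 1891 = -7567/4 ≈ -1891.8)
s(-202) + o = 222*(-202) - 7567/4 = -44844 - 7567/4 = -186943/4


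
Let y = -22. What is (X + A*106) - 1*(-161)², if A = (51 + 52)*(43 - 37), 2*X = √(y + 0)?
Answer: 39587 + I*√22/2 ≈ 39587.0 + 2.3452*I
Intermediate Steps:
X = I*√22/2 (X = √(-22 + 0)/2 = √(-22)/2 = (I*√22)/2 = I*√22/2 ≈ 2.3452*I)
A = 618 (A = 103*6 = 618)
(X + A*106) - 1*(-161)² = (I*√22/2 + 618*106) - 1*(-161)² = (I*√22/2 + 65508) - 1*25921 = (65508 + I*√22/2) - 25921 = 39587 + I*√22/2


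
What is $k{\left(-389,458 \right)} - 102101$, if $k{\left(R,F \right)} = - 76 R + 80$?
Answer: $-72457$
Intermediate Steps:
$k{\left(R,F \right)} = 80 - 76 R$
$k{\left(-389,458 \right)} - 102101 = \left(80 - -29564\right) - 102101 = \left(80 + 29564\right) - 102101 = 29644 - 102101 = -72457$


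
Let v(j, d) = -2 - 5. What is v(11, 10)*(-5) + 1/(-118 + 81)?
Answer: 1294/37 ≈ 34.973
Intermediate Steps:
v(j, d) = -7
v(11, 10)*(-5) + 1/(-118 + 81) = -7*(-5) + 1/(-118 + 81) = 35 + 1/(-37) = 35 - 1/37 = 1294/37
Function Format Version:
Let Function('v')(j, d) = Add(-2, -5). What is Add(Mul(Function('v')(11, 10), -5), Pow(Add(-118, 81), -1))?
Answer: Rational(1294, 37) ≈ 34.973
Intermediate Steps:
Function('v')(j, d) = -7
Add(Mul(Function('v')(11, 10), -5), Pow(Add(-118, 81), -1)) = Add(Mul(-7, -5), Pow(Add(-118, 81), -1)) = Add(35, Pow(-37, -1)) = Add(35, Rational(-1, 37)) = Rational(1294, 37)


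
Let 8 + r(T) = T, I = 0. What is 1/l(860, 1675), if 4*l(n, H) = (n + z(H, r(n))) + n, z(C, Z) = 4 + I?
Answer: 1/431 ≈ 0.0023202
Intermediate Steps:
r(T) = -8 + T
z(C, Z) = 4 (z(C, Z) = 4 + 0 = 4)
l(n, H) = 1 + n/2 (l(n, H) = ((n + 4) + n)/4 = ((4 + n) + n)/4 = (4 + 2*n)/4 = 1 + n/2)
1/l(860, 1675) = 1/(1 + (1/2)*860) = 1/(1 + 430) = 1/431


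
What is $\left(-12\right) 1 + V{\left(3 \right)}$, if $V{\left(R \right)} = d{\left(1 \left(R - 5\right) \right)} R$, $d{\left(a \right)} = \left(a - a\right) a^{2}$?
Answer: $-12$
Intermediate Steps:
$d{\left(a \right)} = 0$ ($d{\left(a \right)} = 0 a^{2} = 0$)
$V{\left(R \right)} = 0$ ($V{\left(R \right)} = 0 R = 0$)
$\left(-12\right) 1 + V{\left(3 \right)} = \left(-12\right) 1 + 0 = -12 + 0 = -12$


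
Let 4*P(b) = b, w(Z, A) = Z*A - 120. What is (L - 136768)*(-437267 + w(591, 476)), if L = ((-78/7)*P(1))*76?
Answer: 149649926918/7 ≈ 2.1379e+10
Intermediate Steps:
w(Z, A) = -120 + A*Z (w(Z, A) = A*Z - 120 = -120 + A*Z)
P(b) = b/4
L = -1482/7 (L = ((-78/7)*((¼)*1))*76 = (-78*⅐*(¼))*76 = -78/7*¼*76 = -39/14*76 = -1482/7 ≈ -211.71)
(L - 136768)*(-437267 + w(591, 476)) = (-1482/7 - 136768)*(-437267 + (-120 + 476*591)) = -958858*(-437267 + (-120 + 281316))/7 = -958858*(-437267 + 281196)/7 = -958858/7*(-156071) = 149649926918/7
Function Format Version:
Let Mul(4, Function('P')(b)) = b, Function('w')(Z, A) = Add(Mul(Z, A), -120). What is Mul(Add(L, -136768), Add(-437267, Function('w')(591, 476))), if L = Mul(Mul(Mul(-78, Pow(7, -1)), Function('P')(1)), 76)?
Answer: Rational(149649926918, 7) ≈ 2.1379e+10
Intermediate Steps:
Function('w')(Z, A) = Add(-120, Mul(A, Z)) (Function('w')(Z, A) = Add(Mul(A, Z), -120) = Add(-120, Mul(A, Z)))
Function('P')(b) = Mul(Rational(1, 4), b)
L = Rational(-1482, 7) (L = Mul(Mul(Mul(-78, Pow(7, -1)), Mul(Rational(1, 4), 1)), 76) = Mul(Mul(Mul(-78, Rational(1, 7)), Rational(1, 4)), 76) = Mul(Mul(Rational(-78, 7), Rational(1, 4)), 76) = Mul(Rational(-39, 14), 76) = Rational(-1482, 7) ≈ -211.71)
Mul(Add(L, -136768), Add(-437267, Function('w')(591, 476))) = Mul(Add(Rational(-1482, 7), -136768), Add(-437267, Add(-120, Mul(476, 591)))) = Mul(Rational(-958858, 7), Add(-437267, Add(-120, 281316))) = Mul(Rational(-958858, 7), Add(-437267, 281196)) = Mul(Rational(-958858, 7), -156071) = Rational(149649926918, 7)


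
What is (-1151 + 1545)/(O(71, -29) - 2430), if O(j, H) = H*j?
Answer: -394/4489 ≈ -0.087770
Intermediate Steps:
(-1151 + 1545)/(O(71, -29) - 2430) = (-1151 + 1545)/(-29*71 - 2430) = 394/(-2059 - 2430) = 394/(-4489) = 394*(-1/4489) = -394/4489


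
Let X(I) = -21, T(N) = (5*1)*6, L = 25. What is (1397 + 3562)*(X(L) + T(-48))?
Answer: 44631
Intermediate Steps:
T(N) = 30 (T(N) = 5*6 = 30)
(1397 + 3562)*(X(L) + T(-48)) = (1397 + 3562)*(-21 + 30) = 4959*9 = 44631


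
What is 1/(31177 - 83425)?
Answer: -1/52248 ≈ -1.9139e-5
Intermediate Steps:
1/(31177 - 83425) = 1/(-52248) = -1/52248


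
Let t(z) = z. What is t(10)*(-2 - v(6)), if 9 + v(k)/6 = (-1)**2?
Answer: 460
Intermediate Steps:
v(k) = -48 (v(k) = -54 + 6*(-1)**2 = -54 + 6*1 = -54 + 6 = -48)
t(10)*(-2 - v(6)) = 10*(-2 - 1*(-48)) = 10*(-2 + 48) = 10*46 = 460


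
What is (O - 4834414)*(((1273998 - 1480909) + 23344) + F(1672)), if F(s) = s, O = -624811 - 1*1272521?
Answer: 1224470938670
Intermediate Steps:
O = -1897332 (O = -624811 - 1272521 = -1897332)
(O - 4834414)*(((1273998 - 1480909) + 23344) + F(1672)) = (-1897332 - 4834414)*(((1273998 - 1480909) + 23344) + 1672) = -6731746*((-206911 + 23344) + 1672) = -6731746*(-183567 + 1672) = -6731746*(-181895) = 1224470938670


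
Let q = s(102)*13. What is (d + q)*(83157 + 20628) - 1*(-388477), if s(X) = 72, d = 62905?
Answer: 6626126662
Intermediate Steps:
q = 936 (q = 72*13 = 936)
(d + q)*(83157 + 20628) - 1*(-388477) = (62905 + 936)*(83157 + 20628) - 1*(-388477) = 63841*103785 + 388477 = 6625738185 + 388477 = 6626126662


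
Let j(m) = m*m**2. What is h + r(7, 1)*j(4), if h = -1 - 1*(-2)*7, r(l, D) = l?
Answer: 461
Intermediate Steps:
h = 13 (h = -1 + 2*7 = -1 + 14 = 13)
j(m) = m**3
h + r(7, 1)*j(4) = 13 + 7*4**3 = 13 + 7*64 = 13 + 448 = 461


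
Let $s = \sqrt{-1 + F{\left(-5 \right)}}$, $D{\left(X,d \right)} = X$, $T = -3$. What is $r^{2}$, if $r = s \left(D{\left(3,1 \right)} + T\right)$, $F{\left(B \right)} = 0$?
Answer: $0$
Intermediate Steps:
$s = i$ ($s = \sqrt{-1 + 0} = \sqrt{-1} = i \approx 1.0 i$)
$r = 0$ ($r = i \left(3 - 3\right) = i 0 = 0$)
$r^{2} = 0^{2} = 0$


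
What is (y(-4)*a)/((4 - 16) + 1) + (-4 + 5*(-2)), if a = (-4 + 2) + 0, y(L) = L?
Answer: -162/11 ≈ -14.727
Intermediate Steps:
a = -2 (a = -2 + 0 = -2)
(y(-4)*a)/((4 - 16) + 1) + (-4 + 5*(-2)) = (-4*(-2))/((4 - 16) + 1) + (-4 + 5*(-2)) = 8/(-12 + 1) + (-4 - 10) = 8/(-11) - 14 = 8*(-1/11) - 14 = -8/11 - 14 = -162/11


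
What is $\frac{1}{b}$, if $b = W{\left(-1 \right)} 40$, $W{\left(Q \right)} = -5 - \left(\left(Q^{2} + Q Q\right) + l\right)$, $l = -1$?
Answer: $- \frac{1}{240} \approx -0.0041667$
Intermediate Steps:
$W{\left(Q \right)} = -4 - 2 Q^{2}$ ($W{\left(Q \right)} = -5 - \left(\left(Q^{2} + Q Q\right) - 1\right) = -5 - \left(\left(Q^{2} + Q^{2}\right) - 1\right) = -5 - \left(2 Q^{2} - 1\right) = -5 - \left(-1 + 2 Q^{2}\right) = -4 - 2 Q^{2}$)
$b = -240$ ($b = \left(-4 - 2 \left(-1\right)^{2}\right) 40 = \left(-4 - 2\right) 40 = \left(-6\right) 40 = -240$)
$\frac{1}{b} = \frac{1}{-240} = - \frac{1}{240}$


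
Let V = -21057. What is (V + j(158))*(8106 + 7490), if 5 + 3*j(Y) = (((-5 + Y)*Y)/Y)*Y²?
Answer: 58583504336/3 ≈ 1.9528e+10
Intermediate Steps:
j(Y) = -5/3 + Y²*(-5 + Y)/3 (j(Y) = -5/3 + ((((-5 + Y)*Y)/Y)*Y²)/3 = -5/3 + (((Y*(-5 + Y))/Y)*Y²)/3 = -5/3 + ((-5 + Y)*Y²)/3 = -5/3 + (Y²*(-5 + Y))/3 = -5/3 + Y²*(-5 + Y)/3)
(V + j(158))*(8106 + 7490) = (-21057 + (-5/3 - 5/3*158² + (⅓)*158³))*(8106 + 7490) = (-21057 + (-5/3 - 5/3*24964 + (⅓)*3944312))*15596 = (-21057 + (-5/3 - 124820/3 + 3944312/3))*15596 = (-21057 + 3819487/3)*15596 = (3756316/3)*15596 = 58583504336/3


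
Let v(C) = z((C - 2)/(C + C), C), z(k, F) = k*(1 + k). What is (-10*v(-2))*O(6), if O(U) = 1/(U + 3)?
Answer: -20/9 ≈ -2.2222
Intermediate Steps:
O(U) = 1/(3 + U)
v(C) = (1 + (-2 + C)/(2*C))*(-2 + C)/(2*C) (v(C) = ((C - 2)/(C + C))*(1 + (C - 2)/(C + C)) = ((-2 + C)/((2*C)))*(1 + (-2 + C)/((2*C))) = ((-2 + C)*(1/(2*C)))*(1 + (-2 + C)*(1/(2*C))) = ((-2 + C)/(2*C))*(1 + (-2 + C)/(2*C)) = (1 + (-2 + C)/(2*C))*(-2 + C)/(2*C))
(-10*v(-2))*O(6) = (-10*(¾ + (-2)⁻² - 2/(-2)))/(3 + 6) = -10*(¾ + ¼ - 2*(-½))/9 = -10*(¾ + ¼ + 1)*(⅑) = -10*2*(⅑) = -20*⅑ = -20/9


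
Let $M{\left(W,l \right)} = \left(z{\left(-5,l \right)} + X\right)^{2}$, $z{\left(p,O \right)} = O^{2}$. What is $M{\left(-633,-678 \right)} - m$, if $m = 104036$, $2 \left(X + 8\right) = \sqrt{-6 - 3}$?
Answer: $\frac{845207683751}{4} + 1379028 i \approx 2.113 \cdot 10^{11} + 1.379 \cdot 10^{6} i$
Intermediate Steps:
$X = -8 + \frac{3 i}{2}$ ($X = -8 + \frac{\sqrt{-6 - 3}}{2} = -8 + \frac{\sqrt{-9}}{2} = -8 + \frac{3 i}{2} \approx -8.0 + 1.5 i$)
$M{\left(W,l \right)} = \left(-8 + l^{2} + \frac{3 i}{2}\right)^{2}$ ($M{\left(W,l \right)} = \left(l^{2} - \left(8 - \frac{3 i}{2}\right)\right)^{2} = \left(-8 + l^{2} + \frac{3 i}{2}\right)^{2}$)
$M{\left(-633,-678 \right)} - m = \frac{\left(-16 + 2 \left(-678\right)^{2} + 3 i\right)^{2}}{4} - 104036 = \frac{\left(-16 + 2 \cdot 459684 + 3 i\right)^{2}}{4} - 104036 = \frac{\left(-16 + 919368 + 3 i\right)^{2}}{4} - 104036 = \frac{\left(919352 + 3 i\right)^{2}}{4} - 104036 = -104036 + \frac{\left(919352 + 3 i\right)^{2}}{4}$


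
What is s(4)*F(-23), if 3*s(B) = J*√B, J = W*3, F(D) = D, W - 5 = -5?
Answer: 0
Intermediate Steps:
W = 0 (W = 5 - 5 = 0)
J = 0 (J = 0*3 = 0)
s(B) = 0 (s(B) = (0*√B)/3 = (⅓)*0 = 0)
s(4)*F(-23) = 0*(-23) = 0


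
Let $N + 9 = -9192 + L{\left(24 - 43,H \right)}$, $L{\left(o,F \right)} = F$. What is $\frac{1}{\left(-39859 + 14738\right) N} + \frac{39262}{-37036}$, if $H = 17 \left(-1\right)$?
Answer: $- \frac{1136464979250}{1072031917451} \approx -1.0601$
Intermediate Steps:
$H = -17$
$N = -9218$ ($N = -9 - 9209 = -9218$)
$\frac{1}{\left(-39859 + 14738\right) N} + \frac{39262}{-37036} = \frac{1}{\left(-39859 + 14738\right) \left(-9218\right)} + \frac{39262}{-37036} = \frac{1}{-25121} \left(- \frac{1}{9218}\right) + 39262 \left(- \frac{1}{37036}\right) = \left(- \frac{1}{25121}\right) \left(- \frac{1}{9218}\right) - \frac{19631}{18518} = \frac{1}{231565378} - \frac{19631}{18518} = - \frac{1136464979250}{1072031917451}$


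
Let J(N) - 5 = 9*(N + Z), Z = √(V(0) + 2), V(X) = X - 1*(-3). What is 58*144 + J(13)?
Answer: 8474 + 9*√5 ≈ 8494.1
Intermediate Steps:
V(X) = 3 + X (V(X) = X + 3 = 3 + X)
Z = √5 (Z = √((3 + 0) + 2) = √(3 + 2) = √5 ≈ 2.2361)
J(N) = 5 + 9*N + 9*√5 (J(N) = 5 + 9*(N + √5) = 5 + (9*N + 9*√5) = 5 + 9*N + 9*√5)
58*144 + J(13) = 58*144 + (5 + 9*13 + 9*√5) = 8352 + (5 + 117 + 9*√5) = 8352 + (122 + 9*√5) = 8474 + 9*√5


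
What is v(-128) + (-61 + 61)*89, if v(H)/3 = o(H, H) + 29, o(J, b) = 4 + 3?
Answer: 108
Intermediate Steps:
o(J, b) = 7
v(H) = 108 (v(H) = 3*(7 + 29) = 3*36 = 108)
v(-128) + (-61 + 61)*89 = 108 + (-61 + 61)*89 = 108 + 0*89 = 108 + 0 = 108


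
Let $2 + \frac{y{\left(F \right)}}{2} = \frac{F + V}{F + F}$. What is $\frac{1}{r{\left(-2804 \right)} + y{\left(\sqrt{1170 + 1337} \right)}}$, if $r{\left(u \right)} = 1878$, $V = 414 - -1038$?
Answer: $\frac{1566875}{2937187857} - \frac{484 \sqrt{2507}}{2937187857} \approx 0.00052521$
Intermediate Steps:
$V = 1452$ ($V = 414 + 1038 = 1452$)
$y{\left(F \right)} = -4 + \frac{1452 + F}{F}$ ($y{\left(F \right)} = -4 + 2 \frac{F + 1452}{F + F} = -4 + 2 \frac{1452 + F}{2 F} = -4 + \frac{1452 + F}{F}$)
$\frac{1}{r{\left(-2804 \right)} + y{\left(\sqrt{1170 + 1337} \right)}} = \frac{1}{1878 - \left(3 - \frac{1452}{\sqrt{1170 + 1337}}\right)} = \frac{1}{1878 - \left(3 - \frac{1452}{\sqrt{2507}}\right)} = \frac{1}{1878 - \left(3 - 1452 \frac{\sqrt{2507}}{2507}\right)} = \frac{1}{1878 - \left(3 - \frac{1452 \sqrt{2507}}{2507}\right)} = \frac{1}{1875 + \frac{1452 \sqrt{2507}}{2507}}$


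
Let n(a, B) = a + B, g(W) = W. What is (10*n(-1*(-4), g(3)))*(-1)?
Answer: -70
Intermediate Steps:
n(a, B) = B + a
(10*n(-1*(-4), g(3)))*(-1) = (10*(3 - 1*(-4)))*(-1) = (10*(3 + 4))*(-1) = (10*7)*(-1) = 70*(-1) = -70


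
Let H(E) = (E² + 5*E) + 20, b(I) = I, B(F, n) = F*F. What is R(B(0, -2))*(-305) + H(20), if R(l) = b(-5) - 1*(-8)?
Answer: -395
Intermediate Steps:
B(F, n) = F²
R(l) = 3 (R(l) = -5 - 1*(-8) = -5 + 8 = 3)
H(E) = 20 + E² + 5*E
R(B(0, -2))*(-305) + H(20) = 3*(-305) + (20 + 20² + 5*20) = -915 + (20 + 400 + 100) = -915 + 520 = -395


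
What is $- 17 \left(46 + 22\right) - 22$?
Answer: $-1178$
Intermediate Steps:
$- 17 \left(46 + 22\right) - 22 = \left(-17\right) 68 - 22 = -1156 - 22 = -1178$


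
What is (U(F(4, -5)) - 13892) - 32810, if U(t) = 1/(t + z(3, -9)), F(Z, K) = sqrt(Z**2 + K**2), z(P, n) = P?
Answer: -1494467/32 + sqrt(41)/32 ≈ -46702.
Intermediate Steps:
F(Z, K) = sqrt(K**2 + Z**2)
U(t) = 1/(3 + t) (U(t) = 1/(t + 3) = 1/(3 + t))
(U(F(4, -5)) - 13892) - 32810 = (1/(3 + sqrt((-5)**2 + 4**2)) - 13892) - 32810 = (1/(3 + sqrt(25 + 16)) - 13892) - 32810 = (1/(3 + sqrt(41)) - 13892) - 32810 = (-13892 + 1/(3 + sqrt(41))) - 32810 = -46702 + 1/(3 + sqrt(41))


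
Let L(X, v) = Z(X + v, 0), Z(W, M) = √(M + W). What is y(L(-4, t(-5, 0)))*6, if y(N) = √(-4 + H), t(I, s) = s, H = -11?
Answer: 6*I*√15 ≈ 23.238*I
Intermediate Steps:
L(X, v) = √(X + v) (L(X, v) = √(0 + (X + v)) = √(X + v))
y(N) = I*√15 (y(N) = √(-4 - 11) = √(-15) = I*√15)
y(L(-4, t(-5, 0)))*6 = (I*√15)*6 = 6*I*√15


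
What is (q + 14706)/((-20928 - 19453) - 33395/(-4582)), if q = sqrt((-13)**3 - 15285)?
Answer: -67382892/184992347 - 4582*I*sqrt(17482)/184992347 ≈ -0.36425 - 0.0032749*I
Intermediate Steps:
q = I*sqrt(17482) (q = sqrt(-2197 - 15285) = sqrt(-17482) = I*sqrt(17482) ≈ 132.22*I)
(q + 14706)/((-20928 - 19453) - 33395/(-4582)) = (I*sqrt(17482) + 14706)/((-20928 - 19453) - 33395/(-4582)) = (14706 + I*sqrt(17482))/(-40381 - 33395*(-1/4582)) = (14706 + I*sqrt(17482))/(-40381 + 33395/4582) = (14706 + I*sqrt(17482))/(-184992347/4582) = (14706 + I*sqrt(17482))*(-4582/184992347) = -67382892/184992347 - 4582*I*sqrt(17482)/184992347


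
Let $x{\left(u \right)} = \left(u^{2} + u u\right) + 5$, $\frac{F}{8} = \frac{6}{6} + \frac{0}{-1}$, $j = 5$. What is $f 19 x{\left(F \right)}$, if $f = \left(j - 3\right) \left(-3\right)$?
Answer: $-15162$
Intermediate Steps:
$f = -6$ ($f = \left(5 - 3\right) \left(-3\right) = 2 \left(-3\right) = -6$)
$F = 8$ ($F = 8 \left(\frac{6}{6} + \frac{0}{-1}\right) = 8 \left(6 \cdot \frac{1}{6} + 0 \left(-1\right)\right) = 8 \left(1 + 0\right) = 8 \cdot 1 = 8$)
$x{\left(u \right)} = 5 + 2 u^{2}$ ($x{\left(u \right)} = \left(u^{2} + u^{2}\right) + 5 = 2 u^{2} + 5 = 5 + 2 u^{2}$)
$f 19 x{\left(F \right)} = \left(-6\right) 19 \left(5 + 2 \cdot 8^{2}\right) = - 114 \left(5 + 2 \cdot 64\right) = - 114 \left(5 + 128\right) = \left(-114\right) 133 = -15162$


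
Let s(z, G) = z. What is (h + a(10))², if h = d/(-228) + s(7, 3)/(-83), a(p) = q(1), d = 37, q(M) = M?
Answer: 203262049/358117776 ≈ 0.56758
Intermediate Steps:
a(p) = 1
h = -4667/18924 (h = 37/(-228) + 7/(-83) = 37*(-1/228) + 7*(-1/83) = -37/228 - 7/83 = -4667/18924 ≈ -0.24662)
(h + a(10))² = (-4667/18924 + 1)² = (14257/18924)² = 203262049/358117776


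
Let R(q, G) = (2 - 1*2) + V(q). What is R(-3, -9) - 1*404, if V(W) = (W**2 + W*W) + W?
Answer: -389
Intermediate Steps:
V(W) = W + 2*W**2 (V(W) = (W**2 + W**2) + W = 2*W**2 + W = W + 2*W**2)
R(q, G) = q*(1 + 2*q) (R(q, G) = (2 - 1*2) + q*(1 + 2*q) = (2 - 2) + q*(1 + 2*q) = 0 + q*(1 + 2*q) = q*(1 + 2*q))
R(-3, -9) - 1*404 = -3*(1 + 2*(-3)) - 1*404 = -3*(1 - 6) - 404 = -3*(-5) - 404 = 15 - 404 = -389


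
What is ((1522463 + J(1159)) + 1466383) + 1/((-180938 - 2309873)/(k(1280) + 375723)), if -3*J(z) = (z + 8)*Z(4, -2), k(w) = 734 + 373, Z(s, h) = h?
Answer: 7446587968234/2490811 ≈ 2.9896e+6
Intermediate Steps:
k(w) = 1107
J(z) = 16/3 + 2*z/3 (J(z) = -(z + 8)*(-2)/3 = -(8 + z)*(-2)/3 = -(-16 - 2*z)/3 = 16/3 + 2*z/3)
((1522463 + J(1159)) + 1466383) + 1/((-180938 - 2309873)/(k(1280) + 375723)) = ((1522463 + (16/3 + (2/3)*1159)) + 1466383) + 1/((-180938 - 2309873)/(1107 + 375723)) = ((1522463 + (16/3 + 2318/3)) + 1466383) + 1/(-2490811/376830) = ((1522463 + 778) + 1466383) + 1/(-2490811*1/376830) = (1523241 + 1466383) + 1/(-2490811/376830) = 2989624 - 376830/2490811 = 7446587968234/2490811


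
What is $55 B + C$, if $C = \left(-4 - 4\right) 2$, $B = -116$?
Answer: $-6396$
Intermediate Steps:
$C = -16$ ($C = \left(-8\right) 2 = -16$)
$55 B + C = 55 \left(-116\right) - 16 = -6380 - 16 = -6396$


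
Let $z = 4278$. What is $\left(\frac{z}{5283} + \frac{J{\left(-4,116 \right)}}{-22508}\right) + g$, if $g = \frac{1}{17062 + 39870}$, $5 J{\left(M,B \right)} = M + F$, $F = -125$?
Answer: $\frac{1727661418}{2130466605} \approx 0.81093$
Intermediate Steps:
$J{\left(M,B \right)} = -25 + \frac{M}{5}$ ($J{\left(M,B \right)} = \frac{M - 125}{5} = \frac{-125 + M}{5} = -25 + \frac{M}{5}$)
$g = \frac{1}{56932} \approx 1.7565 \cdot 10^{-5}$
$\left(\frac{z}{5283} + \frac{J{\left(-4,116 \right)}}{-22508}\right) + g = \left(\frac{4278}{5283} + \frac{-25 + \frac{1}{5} \left(-4\right)}{-22508}\right) + \frac{1}{56932} = \left(4278 \cdot \frac{1}{5283} + \left(-25 - \frac{4}{5}\right) \left(- \frac{1}{22508}\right)\right) + \frac{1}{56932} = \left(\frac{1426}{1761} - - \frac{129}{112540}\right) + \frac{1}{56932} = \left(\frac{1426}{1761} + \frac{129}{112540}\right) + \frac{1}{56932} = \frac{160709209}{198182940} + \frac{1}{56932} = \frac{1727661418}{2130466605}$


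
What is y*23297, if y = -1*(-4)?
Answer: 93188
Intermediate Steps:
y = 4
y*23297 = 4*23297 = 93188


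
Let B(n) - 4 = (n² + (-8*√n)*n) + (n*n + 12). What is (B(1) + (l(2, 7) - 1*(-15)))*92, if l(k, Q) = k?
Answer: 2484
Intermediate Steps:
B(n) = 16 - 8*n^(3/2) + 2*n² (B(n) = 4 + ((n² + (-8*√n)*n) + (n*n + 12)) = 4 + ((n² - 8*n^(3/2)) + (n² + 12)) = 4 + ((n² - 8*n^(3/2)) + (12 + n²)) = 4 + (12 - 8*n^(3/2) + 2*n²) = 16 - 8*n^(3/2) + 2*n²)
(B(1) + (l(2, 7) - 1*(-15)))*92 = ((16 - 8*1^(3/2) + 2*1²) + (2 - 1*(-15)))*92 = ((16 - 8*1 + 2*1) + (2 + 15))*92 = ((16 - 8 + 2) + 17)*92 = (10 + 17)*92 = 27*92 = 2484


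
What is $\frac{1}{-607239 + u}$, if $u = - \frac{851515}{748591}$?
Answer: $- \frac{748591}{454574501764} \approx -1.6468 \cdot 10^{-6}$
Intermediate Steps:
$u = - \frac{851515}{748591}$ ($u = \left(-851515\right) \frac{1}{748591} = - \frac{851515}{748591} \approx -1.1375$)
$\frac{1}{-607239 + u} = \frac{1}{-607239 - \frac{851515}{748591}} = \frac{1}{- \frac{454574501764}{748591}} = - \frac{748591}{454574501764}$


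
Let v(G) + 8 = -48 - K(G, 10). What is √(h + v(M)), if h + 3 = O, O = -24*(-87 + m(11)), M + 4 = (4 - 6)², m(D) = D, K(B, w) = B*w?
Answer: √1765 ≈ 42.012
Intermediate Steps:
M = 0 (M = -4 + (4 - 6)² = -4 + (-2)² = -4 + 4 = 0)
v(G) = -56 - 10*G (v(G) = -8 + (-48 - G*10) = -8 + (-48 - 10*G) = -56 - 10*G)
O = 1824 (O = -24*(-87 + 11) = -24*(-76) = 1824)
h = 1821 (h = -3 + 1824 = 1821)
√(h + v(M)) = √(1821 + (-56 - 10*0)) = √(1821 + (-56 + 0)) = √(1821 - 56) = √1765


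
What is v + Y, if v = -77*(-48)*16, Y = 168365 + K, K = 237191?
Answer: 464692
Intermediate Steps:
Y = 405556 (Y = 168365 + 237191 = 405556)
v = 59136 (v = 3696*16 = 59136)
v + Y = 59136 + 405556 = 464692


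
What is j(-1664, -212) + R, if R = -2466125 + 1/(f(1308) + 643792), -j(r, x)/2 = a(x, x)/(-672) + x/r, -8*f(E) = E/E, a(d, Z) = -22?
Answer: -55479590936673721/22496663280 ≈ -2.4661e+6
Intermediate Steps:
f(E) = -⅛ (f(E) = -E/(8*E) = -⅛*1 = -⅛)
j(r, x) = -11/168 - 2*x/r (j(r, x) = -2*(-22/(-672) + x/r) = -2*(-22*(-1/672) + x/r) = -2*(11/336 + x/r) = -11/168 - 2*x/r)
R = -12701369901867/5150335 (R = -2466125 + 1/(-⅛ + 643792) = -2466125 + 1/(5150335/8) = -2466125 + 8/5150335 = -12701369901867/5150335 ≈ -2.4661e+6)
j(-1664, -212) + R = (-11/168 - 2*(-212)/(-1664)) - 12701369901867/5150335 = (-11/168 - 2*(-212)*(-1/1664)) - 12701369901867/5150335 = (-11/168 - 53/208) - 12701369901867/5150335 = -1399/4368 - 12701369901867/5150335 = -55479590936673721/22496663280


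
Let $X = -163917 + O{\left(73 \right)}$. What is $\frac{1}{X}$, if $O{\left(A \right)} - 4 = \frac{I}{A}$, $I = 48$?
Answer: $- \frac{73}{11965601} \approx -6.1008 \cdot 10^{-6}$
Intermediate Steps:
$O{\left(A \right)} = 4 + \frac{48}{A}$
$X = - \frac{11965601}{73}$ ($X = -163917 + \left(4 + \frac{48}{73}\right) = -163917 + \frac{340}{73} = - \frac{11965601}{73} \approx -1.6391 \cdot 10^{5}$)
$\frac{1}{X} = \frac{1}{- \frac{11965601}{73}} = - \frac{73}{11965601}$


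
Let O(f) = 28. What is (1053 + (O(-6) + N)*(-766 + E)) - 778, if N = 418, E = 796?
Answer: 13655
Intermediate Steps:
(1053 + (O(-6) + N)*(-766 + E)) - 778 = (1053 + (28 + 418)*(-766 + 796)) - 778 = (1053 + 446*30) - 778 = (1053 + 13380) - 778 = 14433 - 778 = 13655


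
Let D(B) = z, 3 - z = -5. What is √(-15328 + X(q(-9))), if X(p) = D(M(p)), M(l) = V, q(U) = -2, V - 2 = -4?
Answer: 2*I*√3830 ≈ 123.77*I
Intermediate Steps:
V = -2 (V = 2 - 4 = -2)
z = 8 (z = 3 - 1*(-5) = 3 + 5 = 8)
M(l) = -2
D(B) = 8
X(p) = 8
√(-15328 + X(q(-9))) = √(-15328 + 8) = √(-15320) = 2*I*√3830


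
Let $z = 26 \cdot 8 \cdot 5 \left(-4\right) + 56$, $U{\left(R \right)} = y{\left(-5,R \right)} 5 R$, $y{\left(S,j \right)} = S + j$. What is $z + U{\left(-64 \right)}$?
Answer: $17976$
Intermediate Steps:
$U{\left(R \right)} = R \left(-25 + 5 R\right)$ ($U{\left(R \right)} = \left(-5 + R\right) 5 R = \left(-25 + 5 R\right) R = R \left(-25 + 5 R\right)$)
$z = -4104$ ($z = 26 \cdot 8 \left(-20\right) + 56 = 26 \left(-160\right) + 56 = -4160 + 56 = -4104$)
$z + U{\left(-64 \right)} = -4104 + 5 \left(-64\right) \left(-5 - 64\right) = -4104 + 5 \left(-64\right) \left(-69\right) = -4104 + 22080 = 17976$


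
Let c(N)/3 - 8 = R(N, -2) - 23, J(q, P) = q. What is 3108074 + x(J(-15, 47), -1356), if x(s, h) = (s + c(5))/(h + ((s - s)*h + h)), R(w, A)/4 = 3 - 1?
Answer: 702424727/226 ≈ 3.1081e+6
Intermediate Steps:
R(w, A) = 8 (R(w, A) = 4*(3 - 1) = 4*2 = 8)
c(N) = -21 (c(N) = 24 + 3*(8 - 23) = 24 + 3*(-15) = 24 - 45 = -21)
x(s, h) = (-21 + s)/(2*h) (x(s, h) = (s - 21)/(h + ((s - s)*h + h)) = (-21 + s)/(h + (0*h + h)) = (-21 + s)/(h + (0 + h)) = (-21 + s)/(h + h) = (-21 + s)/((2*h)) = (-21 + s)*(1/(2*h)) = (-21 + s)/(2*h))
3108074 + x(J(-15, 47), -1356) = 3108074 + (½)*(-21 - 15)/(-1356) = 3108074 + (½)*(-1/1356)*(-36) = 3108074 + 3/226 = 702424727/226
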